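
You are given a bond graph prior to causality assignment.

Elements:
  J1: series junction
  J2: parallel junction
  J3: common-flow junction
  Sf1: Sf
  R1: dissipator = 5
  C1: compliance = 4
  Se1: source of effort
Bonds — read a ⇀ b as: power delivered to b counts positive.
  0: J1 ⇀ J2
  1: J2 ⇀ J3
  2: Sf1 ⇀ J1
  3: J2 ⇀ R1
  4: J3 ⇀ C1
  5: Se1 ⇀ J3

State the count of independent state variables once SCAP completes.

b2 stroke→Sf1  (Sf1: flow source, stroke at near end)
b5 stroke→J3  (Se1 fixes effort; stroke away)
b0 stroke→J1  (J1: bond 2 brought flow, rest push out)
b4 stroke→J3  (prefer integral on C1)
b1 stroke→J2  (closing 1-jn rule on J3)
b3 stroke→R1  (J2: bond 1 brought effort, rest push out)

1  (C1 all integral)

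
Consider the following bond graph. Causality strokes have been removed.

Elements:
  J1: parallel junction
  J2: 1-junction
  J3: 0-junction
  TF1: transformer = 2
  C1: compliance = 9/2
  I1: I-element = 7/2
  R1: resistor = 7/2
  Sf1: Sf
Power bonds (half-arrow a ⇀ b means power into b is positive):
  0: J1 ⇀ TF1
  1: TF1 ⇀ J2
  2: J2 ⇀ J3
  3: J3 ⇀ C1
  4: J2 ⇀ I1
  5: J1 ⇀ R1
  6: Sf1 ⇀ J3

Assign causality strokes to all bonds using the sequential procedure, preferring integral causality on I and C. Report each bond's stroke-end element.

#0 stroke at TF1
#1 stroke at J2
#2 stroke at J2
#3 stroke at J3
#4 stroke at I1
#5 stroke at J1
#6 stroke at Sf1

bond 6 stroke at Sf1  (source Sf1 imposes f)
bond 3 stroke at J3  (C1 outputs effort q/C1)
bond 2 stroke at J2  (J3: bond 3 brought effort, rest push out)
bond 4 stroke at I1  (I1 integral (f out))
bond 1 stroke at J2  (J2: bond 4 brought flow, rest push out)
bond 0 stroke at TF1  (TF1 one-in-one-out from 1)
bond 5 stroke at J1  (J1: last free bond brings effort in)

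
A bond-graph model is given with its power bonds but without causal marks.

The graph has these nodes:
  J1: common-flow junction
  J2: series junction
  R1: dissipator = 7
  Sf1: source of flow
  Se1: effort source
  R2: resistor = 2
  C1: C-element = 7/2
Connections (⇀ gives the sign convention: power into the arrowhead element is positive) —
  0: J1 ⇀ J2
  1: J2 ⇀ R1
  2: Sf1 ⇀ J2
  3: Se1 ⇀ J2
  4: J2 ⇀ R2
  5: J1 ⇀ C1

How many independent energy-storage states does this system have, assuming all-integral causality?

bond 2 →Sf1  (source Sf1 imposes f)
bond 3 →J2  (Se1: effort source, stroke at far end)
bond 0 →J2  (1-jn J2 has f-setter on 2)
bond 1 →J2  (1-jn J2 has f-setter on 2)
bond 4 →J2  (J2: bond 2 brought flow, rest push out)
bond 5 →J1  (J1: bond 0 brought flow, rest push out)

1  (C1 all integral)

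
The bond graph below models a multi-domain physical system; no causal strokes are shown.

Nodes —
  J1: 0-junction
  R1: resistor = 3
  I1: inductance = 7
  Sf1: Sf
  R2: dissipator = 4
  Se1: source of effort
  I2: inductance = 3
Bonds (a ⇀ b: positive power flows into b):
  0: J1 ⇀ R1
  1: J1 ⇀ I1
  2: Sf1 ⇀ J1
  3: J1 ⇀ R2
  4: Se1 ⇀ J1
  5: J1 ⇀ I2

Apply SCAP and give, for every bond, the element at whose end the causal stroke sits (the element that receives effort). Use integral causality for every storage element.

bond 2 stroke→Sf1  (source Sf1 imposes f)
bond 4 stroke→J1  (Se1 fixes effort; stroke away)
bond 0 stroke→R1  (J1 effort already set via bond 4)
bond 1 stroke→I1  (J1 effort already set via bond 4)
bond 3 stroke→R2  (J1 effort already set via bond 4)
bond 5 stroke→I2  (J1: bond 4 brought effort, rest push out)

β0 |R1
β1 |I1
β2 |Sf1
β3 |R2
β4 |J1
β5 |I2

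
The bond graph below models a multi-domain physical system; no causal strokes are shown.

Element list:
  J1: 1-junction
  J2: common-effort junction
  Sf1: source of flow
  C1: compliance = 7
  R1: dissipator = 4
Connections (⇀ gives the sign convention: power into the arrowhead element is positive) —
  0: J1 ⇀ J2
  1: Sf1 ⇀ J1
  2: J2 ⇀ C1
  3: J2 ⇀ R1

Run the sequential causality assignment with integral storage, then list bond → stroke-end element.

bond 1 stroke→Sf1  (Sf1 (Sf) sets flow on bond)
bond 0 stroke→J1  (common-f at J1 fixed by 1)
bond 2 stroke→J2  (C1: C, integral causality)
bond 3 stroke→R1  (J2: bond 2 brought effort, rest push out)

β0 stroke at J1
β1 stroke at Sf1
β2 stroke at J2
β3 stroke at R1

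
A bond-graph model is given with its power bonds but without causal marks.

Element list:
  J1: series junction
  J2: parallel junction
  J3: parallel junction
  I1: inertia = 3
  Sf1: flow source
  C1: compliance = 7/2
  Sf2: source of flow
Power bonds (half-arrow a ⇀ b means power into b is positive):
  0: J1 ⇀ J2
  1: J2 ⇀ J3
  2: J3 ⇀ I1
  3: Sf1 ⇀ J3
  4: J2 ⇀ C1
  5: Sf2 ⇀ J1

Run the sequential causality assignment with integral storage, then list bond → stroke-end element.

#3 stroke at Sf1  (Sf1: flow source, stroke at near end)
#5 stroke at Sf2  (source Sf2 imposes f)
#0 stroke at J1  (J1: bond 5 brought flow, rest push out)
#2 stroke at I1  (I1 outputs flow p/I1)
#1 stroke at J3  (J3 needs exactly one e-in)
#4 stroke at J2  (only one effort-in slot at J2)

#0 →J1
#1 →J3
#2 →I1
#3 →Sf1
#4 →J2
#5 →Sf2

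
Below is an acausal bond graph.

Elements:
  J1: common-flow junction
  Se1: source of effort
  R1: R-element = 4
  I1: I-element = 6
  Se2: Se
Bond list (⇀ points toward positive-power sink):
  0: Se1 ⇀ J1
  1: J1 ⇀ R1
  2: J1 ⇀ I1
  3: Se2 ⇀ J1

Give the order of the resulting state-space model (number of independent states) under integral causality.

#0 stroke at J1  (source Se1 imposes e)
#3 stroke at J1  (Se2 fixes effort; stroke away)
#2 stroke at I1  (I1 outputs flow p/I1)
#1 stroke at J1  (1-jn J1 has f-setter on 2)

1  (I1 all integral)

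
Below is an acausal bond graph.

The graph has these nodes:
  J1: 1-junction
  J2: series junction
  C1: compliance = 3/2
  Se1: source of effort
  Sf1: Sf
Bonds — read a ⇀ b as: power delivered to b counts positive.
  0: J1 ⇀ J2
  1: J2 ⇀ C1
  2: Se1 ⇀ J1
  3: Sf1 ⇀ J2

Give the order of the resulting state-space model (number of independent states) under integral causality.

1  (C1 all integral)

#2 →J1  (Se1 fixes effort; stroke away)
#3 →Sf1  (Sf1 fixes flow; stroke at Sf1)
#0 →J2  (only one flow-in slot at J1)
#1 →J2  (common-f at J2 fixed by 3)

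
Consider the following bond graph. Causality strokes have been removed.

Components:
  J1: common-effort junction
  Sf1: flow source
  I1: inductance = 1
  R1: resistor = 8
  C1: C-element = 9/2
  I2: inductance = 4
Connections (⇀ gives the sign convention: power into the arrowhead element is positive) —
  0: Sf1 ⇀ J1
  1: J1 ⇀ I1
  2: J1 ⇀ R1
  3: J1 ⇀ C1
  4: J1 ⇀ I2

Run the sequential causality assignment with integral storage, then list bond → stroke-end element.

β0 →Sf1  (Sf1 fixes flow; stroke at Sf1)
β1 →I1  (I1 outputs flow p/I1)
β3 →J1  (C1: C, integral causality)
β2 →R1  (common-e at J1 fixed by 3)
β4 →I2  (0-jn J1 has e-setter on 3)

#0 |Sf1
#1 |I1
#2 |R1
#3 |J1
#4 |I2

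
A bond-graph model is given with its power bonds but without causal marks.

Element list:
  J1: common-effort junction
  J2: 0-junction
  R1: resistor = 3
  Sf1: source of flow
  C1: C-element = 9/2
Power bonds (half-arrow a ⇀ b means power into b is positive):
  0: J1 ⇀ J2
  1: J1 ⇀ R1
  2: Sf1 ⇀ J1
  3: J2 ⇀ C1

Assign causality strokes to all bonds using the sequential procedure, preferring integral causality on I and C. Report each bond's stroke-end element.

#0 stroke at J1
#1 stroke at R1
#2 stroke at Sf1
#3 stroke at J2

b2 stroke→Sf1  (source Sf1 imposes f)
b3 stroke→J2  (prefer integral on C1)
b0 stroke→J1  (J2: bond 3 brought effort, rest push out)
b1 stroke→R1  (common-e at J1 fixed by 0)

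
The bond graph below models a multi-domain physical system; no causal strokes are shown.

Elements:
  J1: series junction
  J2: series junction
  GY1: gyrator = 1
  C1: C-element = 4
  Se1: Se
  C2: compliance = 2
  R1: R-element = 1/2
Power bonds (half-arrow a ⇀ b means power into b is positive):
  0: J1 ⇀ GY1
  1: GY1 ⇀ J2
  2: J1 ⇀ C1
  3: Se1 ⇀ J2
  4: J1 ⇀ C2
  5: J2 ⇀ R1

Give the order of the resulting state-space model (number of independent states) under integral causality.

2  (C1, C2 all integral)

β3 stroke at J2  (Se1: effort source, stroke at far end)
β2 stroke at J1  (prefer integral on C1)
β4 stroke at J1  (C2: C, integral causality)
β0 stroke at GY1  (closing 1-jn rule on J1)
β1 stroke at GY1  (GY1 both-in/both-out from 0)
β5 stroke at J2  (1-jn J2 has f-setter on 1)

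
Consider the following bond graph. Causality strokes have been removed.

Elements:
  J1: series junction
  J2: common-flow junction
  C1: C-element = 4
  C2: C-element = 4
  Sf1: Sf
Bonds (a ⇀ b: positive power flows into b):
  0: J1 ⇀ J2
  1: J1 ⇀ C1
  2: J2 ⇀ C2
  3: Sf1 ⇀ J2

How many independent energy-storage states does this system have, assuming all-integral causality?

#3 →Sf1  (source Sf1 imposes f)
#0 →J2  (1-jn J2 has f-setter on 3)
#2 →J2  (J2: bond 3 brought flow, rest push out)
#1 →J1  (J1: bond 0 brought flow, rest push out)

2  (C1, C2 all integral)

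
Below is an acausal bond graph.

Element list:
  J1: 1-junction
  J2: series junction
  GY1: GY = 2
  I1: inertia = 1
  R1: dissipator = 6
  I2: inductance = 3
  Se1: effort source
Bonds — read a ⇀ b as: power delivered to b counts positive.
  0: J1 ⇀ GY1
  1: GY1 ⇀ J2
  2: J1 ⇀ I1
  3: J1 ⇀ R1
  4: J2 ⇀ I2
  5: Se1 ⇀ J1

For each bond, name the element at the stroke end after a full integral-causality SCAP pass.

β5 |J1  (source Se1 imposes e)
β2 |I1  (prefer integral on I1)
β0 |J1  (J1 flow already set via bond 2)
β3 |J1  (J1: bond 2 brought flow, rest push out)
β1 |J2  (GY1 both-in/both-out from 0)
β4 |I2  (only one flow-in slot at J2)

β0 stroke→J1
β1 stroke→J2
β2 stroke→I1
β3 stroke→J1
β4 stroke→I2
β5 stroke→J1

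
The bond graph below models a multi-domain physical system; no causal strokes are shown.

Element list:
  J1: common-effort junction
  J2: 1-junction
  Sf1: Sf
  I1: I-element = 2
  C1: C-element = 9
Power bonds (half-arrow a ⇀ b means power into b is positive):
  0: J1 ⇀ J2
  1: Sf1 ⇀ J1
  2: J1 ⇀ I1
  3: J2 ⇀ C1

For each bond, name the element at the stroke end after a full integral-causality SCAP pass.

b0 stroke at J1
b1 stroke at Sf1
b2 stroke at I1
b3 stroke at J2

b1 stroke→Sf1  (Sf1: flow source, stroke at near end)
b2 stroke→I1  (I1: I, integral causality)
b0 stroke→J1  (closing 0-jn rule on J1)
b3 stroke→J2  (1-jn J2 has f-setter on 0)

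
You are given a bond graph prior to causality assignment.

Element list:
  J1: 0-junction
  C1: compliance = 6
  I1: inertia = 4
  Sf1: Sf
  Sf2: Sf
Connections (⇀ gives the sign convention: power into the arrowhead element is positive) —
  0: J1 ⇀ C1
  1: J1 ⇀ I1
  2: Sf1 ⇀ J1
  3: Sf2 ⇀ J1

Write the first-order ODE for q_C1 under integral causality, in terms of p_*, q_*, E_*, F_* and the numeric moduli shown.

b2 |Sf1  (source Sf1 imposes f)
b3 |Sf2  (Sf2 fixes flow; stroke at Sf2)
b0 |J1  (C1 integral (e out))
b1 |I1  (common-e at J1 fixed by 0)

dq_C1/dt = F_Sf1 + F_Sf2 - p_I1/4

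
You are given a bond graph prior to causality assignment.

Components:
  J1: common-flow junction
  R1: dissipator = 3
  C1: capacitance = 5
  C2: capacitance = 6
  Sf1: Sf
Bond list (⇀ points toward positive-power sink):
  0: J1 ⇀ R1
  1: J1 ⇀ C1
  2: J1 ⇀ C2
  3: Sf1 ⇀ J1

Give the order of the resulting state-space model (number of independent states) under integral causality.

2  (C1, C2 all integral)

#3 →Sf1  (source Sf1 imposes f)
#0 →J1  (J1: bond 3 brought flow, rest push out)
#1 →J1  (common-f at J1 fixed by 3)
#2 →J1  (1-jn J1 has f-setter on 3)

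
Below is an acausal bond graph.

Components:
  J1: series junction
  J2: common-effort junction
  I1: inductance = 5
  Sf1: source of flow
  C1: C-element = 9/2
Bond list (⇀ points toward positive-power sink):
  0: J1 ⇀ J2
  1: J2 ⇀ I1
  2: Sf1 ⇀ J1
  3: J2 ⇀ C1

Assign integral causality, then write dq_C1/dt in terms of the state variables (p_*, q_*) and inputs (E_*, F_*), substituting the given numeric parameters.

dq_C1/dt = F_Sf1 - p_I1/5

bond 2 |Sf1  (Sf1 fixes flow; stroke at Sf1)
bond 0 |J1  (1-jn J1 has f-setter on 2)
bond 1 |I1  (I1 outputs flow p/I1)
bond 3 |J2  (J2: last free bond brings effort in)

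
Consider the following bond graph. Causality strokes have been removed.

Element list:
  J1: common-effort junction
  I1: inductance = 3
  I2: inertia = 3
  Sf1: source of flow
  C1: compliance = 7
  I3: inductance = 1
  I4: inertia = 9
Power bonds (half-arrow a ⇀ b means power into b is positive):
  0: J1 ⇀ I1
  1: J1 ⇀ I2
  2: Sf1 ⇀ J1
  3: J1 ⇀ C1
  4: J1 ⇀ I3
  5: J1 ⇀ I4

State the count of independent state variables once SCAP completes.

β2 stroke at Sf1  (source Sf1 imposes f)
β0 stroke at I1  (prefer integral on I1)
β1 stroke at I2  (I2 outputs flow p/I2)
β3 stroke at J1  (C1 outputs effort q/C1)
β4 stroke at I3  (J1: bond 3 brought effort, rest push out)
β5 stroke at I4  (J1 effort already set via bond 3)

5  (C1, I1, I2, I3, I4 all integral)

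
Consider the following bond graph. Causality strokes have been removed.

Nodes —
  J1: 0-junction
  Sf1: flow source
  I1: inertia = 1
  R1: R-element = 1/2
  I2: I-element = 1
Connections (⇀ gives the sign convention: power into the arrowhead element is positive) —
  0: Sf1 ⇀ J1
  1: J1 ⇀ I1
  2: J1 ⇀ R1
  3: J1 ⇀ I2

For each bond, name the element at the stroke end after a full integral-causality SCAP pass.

b0 →Sf1  (source Sf1 imposes f)
b1 →I1  (prefer integral on I1)
b3 →I2  (prefer integral on I2)
b2 →J1  (J1: last free bond brings effort in)

bond 0 →Sf1
bond 1 →I1
bond 2 →J1
bond 3 →I2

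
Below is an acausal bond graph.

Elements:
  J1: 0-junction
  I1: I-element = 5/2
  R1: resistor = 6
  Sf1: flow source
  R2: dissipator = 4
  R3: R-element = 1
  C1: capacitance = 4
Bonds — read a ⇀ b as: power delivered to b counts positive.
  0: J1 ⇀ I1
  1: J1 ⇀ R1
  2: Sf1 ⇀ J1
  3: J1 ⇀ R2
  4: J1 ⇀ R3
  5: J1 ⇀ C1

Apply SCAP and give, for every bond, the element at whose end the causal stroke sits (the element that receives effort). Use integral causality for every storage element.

bond 2 stroke→Sf1  (source Sf1 imposes f)
bond 0 stroke→I1  (I1 integral (f out))
bond 5 stroke→J1  (C1 integral (e out))
bond 1 stroke→R1  (0-jn J1 has e-setter on 5)
bond 3 stroke→R2  (J1: bond 5 brought effort, rest push out)
bond 4 stroke→R3  (0-jn J1 has e-setter on 5)

bond 0 stroke→I1
bond 1 stroke→R1
bond 2 stroke→Sf1
bond 3 stroke→R2
bond 4 stroke→R3
bond 5 stroke→J1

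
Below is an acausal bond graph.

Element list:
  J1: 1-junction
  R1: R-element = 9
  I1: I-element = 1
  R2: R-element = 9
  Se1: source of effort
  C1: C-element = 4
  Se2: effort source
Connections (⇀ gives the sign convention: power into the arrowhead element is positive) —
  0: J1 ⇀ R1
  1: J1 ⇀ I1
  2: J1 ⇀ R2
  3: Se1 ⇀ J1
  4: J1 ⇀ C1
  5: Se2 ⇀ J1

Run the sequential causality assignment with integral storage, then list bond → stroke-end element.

bond 0 stroke at J1
bond 1 stroke at I1
bond 2 stroke at J1
bond 3 stroke at J1
bond 4 stroke at J1
bond 5 stroke at J1

β3 stroke at J1  (Se1 (Se) sets effort on bond)
β5 stroke at J1  (source Se2 imposes e)
β1 stroke at I1  (I1: I, integral causality)
β0 stroke at J1  (J1 flow already set via bond 1)
β2 stroke at J1  (J1: bond 1 brought flow, rest push out)
β4 stroke at J1  (J1: bond 1 brought flow, rest push out)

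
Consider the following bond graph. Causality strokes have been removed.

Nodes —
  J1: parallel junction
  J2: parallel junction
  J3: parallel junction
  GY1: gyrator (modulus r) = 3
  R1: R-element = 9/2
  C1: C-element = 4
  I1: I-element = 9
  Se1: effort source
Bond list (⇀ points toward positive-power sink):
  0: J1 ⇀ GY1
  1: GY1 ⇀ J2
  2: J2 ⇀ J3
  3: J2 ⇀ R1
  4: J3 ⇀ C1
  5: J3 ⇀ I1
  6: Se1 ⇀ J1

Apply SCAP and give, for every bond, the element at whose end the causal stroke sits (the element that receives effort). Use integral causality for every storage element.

bond 6 stroke→J1  (Se1 fixes effort; stroke away)
bond 0 stroke→GY1  (0-jn J1 has e-setter on 6)
bond 1 stroke→GY1  (GY1: gyrator matches bond 0)
bond 4 stroke→J3  (C1 outputs effort q/C1)
bond 2 stroke→J2  (J3: bond 4 brought effort, rest push out)
bond 5 stroke→I1  (J3: bond 4 brought effort, rest push out)
bond 3 stroke→R1  (J2 effort already set via bond 2)

bond 0 →GY1
bond 1 →GY1
bond 2 →J2
bond 3 →R1
bond 4 →J3
bond 5 →I1
bond 6 →J1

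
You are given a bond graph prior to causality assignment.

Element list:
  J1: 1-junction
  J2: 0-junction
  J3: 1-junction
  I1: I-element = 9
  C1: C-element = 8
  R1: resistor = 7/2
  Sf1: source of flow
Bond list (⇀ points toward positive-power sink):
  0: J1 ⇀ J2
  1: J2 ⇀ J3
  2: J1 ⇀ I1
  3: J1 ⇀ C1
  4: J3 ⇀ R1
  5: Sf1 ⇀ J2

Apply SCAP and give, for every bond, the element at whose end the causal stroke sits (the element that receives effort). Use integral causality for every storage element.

β5 →Sf1  (source Sf1 imposes f)
β2 →I1  (prefer integral on I1)
β0 →J1  (common-f at J1 fixed by 2)
β3 →J1  (J1 flow already set via bond 2)
β1 →J2  (J2: last free bond brings effort in)
β4 →J3  (1-jn J3 has f-setter on 1)

β0 stroke at J1
β1 stroke at J2
β2 stroke at I1
β3 stroke at J1
β4 stroke at J3
β5 stroke at Sf1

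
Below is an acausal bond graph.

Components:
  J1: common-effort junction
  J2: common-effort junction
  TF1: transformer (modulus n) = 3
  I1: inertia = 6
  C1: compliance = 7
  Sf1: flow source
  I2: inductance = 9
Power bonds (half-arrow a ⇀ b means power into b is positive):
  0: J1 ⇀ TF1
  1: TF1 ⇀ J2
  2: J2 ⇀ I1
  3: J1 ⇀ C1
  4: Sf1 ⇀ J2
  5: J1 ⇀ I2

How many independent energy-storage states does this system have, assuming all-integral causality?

b4 stroke→Sf1  (source Sf1 imposes f)
b2 stroke→I1  (I1 integral (f out))
b1 stroke→J2  (closing 0-jn rule on J2)
b0 stroke→TF1  (TF1 one-in-one-out from 1)
b3 stroke→J1  (C1: C, integral causality)
b5 stroke→I2  (J1: bond 3 brought effort, rest push out)

3  (C1, I1, I2 all integral)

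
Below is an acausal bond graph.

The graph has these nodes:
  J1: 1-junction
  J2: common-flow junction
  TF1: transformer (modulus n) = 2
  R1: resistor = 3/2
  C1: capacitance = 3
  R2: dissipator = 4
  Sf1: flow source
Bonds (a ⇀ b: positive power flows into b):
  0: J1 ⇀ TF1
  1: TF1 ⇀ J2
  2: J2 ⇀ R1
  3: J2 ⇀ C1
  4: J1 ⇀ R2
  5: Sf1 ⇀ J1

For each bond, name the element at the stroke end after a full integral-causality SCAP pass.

b5 stroke at Sf1  (source Sf1 imposes f)
b0 stroke at J1  (1-jn J1 has f-setter on 5)
b4 stroke at J1  (common-f at J1 fixed by 5)
b1 stroke at TF1  (TF1: transformer flips bond 0)
b2 stroke at J2  (1-jn J2 has f-setter on 1)
b3 stroke at J2  (J2 flow already set via bond 1)

β0 →J1
β1 →TF1
β2 →J2
β3 →J2
β4 →J1
β5 →Sf1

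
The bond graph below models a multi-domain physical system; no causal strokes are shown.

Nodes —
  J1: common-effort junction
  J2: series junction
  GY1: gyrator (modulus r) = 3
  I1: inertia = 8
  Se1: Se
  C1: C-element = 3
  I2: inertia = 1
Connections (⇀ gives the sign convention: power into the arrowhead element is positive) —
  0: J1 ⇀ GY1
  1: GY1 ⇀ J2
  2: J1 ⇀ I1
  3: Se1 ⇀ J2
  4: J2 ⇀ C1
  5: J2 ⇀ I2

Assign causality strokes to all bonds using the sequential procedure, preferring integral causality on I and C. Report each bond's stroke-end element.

b3 stroke→J2  (Se1 fixes effort; stroke away)
b2 stroke→I1  (I1 outputs flow p/I1)
b0 stroke→J1  (J1: last free bond brings effort in)
b1 stroke→J2  (GY GY1: same side as bond 0)
b4 stroke→J2  (C1 integral (e out))
b5 stroke→I2  (only one flow-in slot at J2)

bond 0 stroke→J1
bond 1 stroke→J2
bond 2 stroke→I1
bond 3 stroke→J2
bond 4 stroke→J2
bond 5 stroke→I2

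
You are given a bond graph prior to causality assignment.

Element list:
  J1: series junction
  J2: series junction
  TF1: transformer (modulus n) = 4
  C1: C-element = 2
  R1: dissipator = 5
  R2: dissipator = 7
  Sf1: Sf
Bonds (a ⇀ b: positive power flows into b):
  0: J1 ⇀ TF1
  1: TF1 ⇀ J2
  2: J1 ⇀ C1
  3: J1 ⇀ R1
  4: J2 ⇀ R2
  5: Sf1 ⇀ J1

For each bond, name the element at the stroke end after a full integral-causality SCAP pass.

β0 |J1
β1 |TF1
β2 |J1
β3 |J1
β4 |J2
β5 |Sf1

#5 |Sf1  (Sf1: flow source, stroke at near end)
#0 |J1  (J1: bond 5 brought flow, rest push out)
#2 |J1  (1-jn J1 has f-setter on 5)
#3 |J1  (J1 flow already set via bond 5)
#1 |TF1  (TF TF1: opposite of bond 0)
#4 |J2  (J2: bond 1 brought flow, rest push out)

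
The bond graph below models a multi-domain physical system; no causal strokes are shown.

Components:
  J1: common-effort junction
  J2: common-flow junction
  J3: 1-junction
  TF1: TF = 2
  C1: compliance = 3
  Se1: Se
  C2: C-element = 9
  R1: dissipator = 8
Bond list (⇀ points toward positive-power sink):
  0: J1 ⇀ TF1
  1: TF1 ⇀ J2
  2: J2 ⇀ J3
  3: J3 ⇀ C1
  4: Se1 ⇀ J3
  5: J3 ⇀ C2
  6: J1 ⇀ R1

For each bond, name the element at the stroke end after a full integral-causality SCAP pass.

β0 |J1
β1 |TF1
β2 |J2
β3 |J3
β4 |J3
β5 |J3
β6 |R1

bond 4 |J3  (Se1 fixes effort; stroke away)
bond 3 |J3  (C1: C, integral causality)
bond 5 |J3  (prefer integral on C2)
bond 2 |J2  (J3 needs exactly one f-in)
bond 1 |TF1  (closing 1-jn rule on J2)
bond 0 |J1  (TF1 one-in-one-out from 1)
bond 6 |R1  (J1 effort already set via bond 0)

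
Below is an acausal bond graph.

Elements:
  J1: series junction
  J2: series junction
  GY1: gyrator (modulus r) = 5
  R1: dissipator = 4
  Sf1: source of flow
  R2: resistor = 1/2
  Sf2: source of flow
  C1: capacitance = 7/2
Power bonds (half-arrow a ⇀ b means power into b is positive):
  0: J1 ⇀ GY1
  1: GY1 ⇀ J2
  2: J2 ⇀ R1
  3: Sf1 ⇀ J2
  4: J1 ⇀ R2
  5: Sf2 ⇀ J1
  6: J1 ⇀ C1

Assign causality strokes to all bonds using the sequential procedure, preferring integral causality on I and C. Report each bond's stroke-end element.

#3 |Sf1  (Sf1 (Sf) sets flow on bond)
#5 |Sf2  (Sf2 (Sf) sets flow on bond)
#0 |J1  (J1: bond 5 brought flow, rest push out)
#4 |J1  (common-f at J1 fixed by 5)
#6 |J1  (J1: bond 5 brought flow, rest push out)
#1 |J2  (J2 flow already set via bond 3)
#2 |J2  (J2: bond 3 brought flow, rest push out)

b0 stroke at J1
b1 stroke at J2
b2 stroke at J2
b3 stroke at Sf1
b4 stroke at J1
b5 stroke at Sf2
b6 stroke at J1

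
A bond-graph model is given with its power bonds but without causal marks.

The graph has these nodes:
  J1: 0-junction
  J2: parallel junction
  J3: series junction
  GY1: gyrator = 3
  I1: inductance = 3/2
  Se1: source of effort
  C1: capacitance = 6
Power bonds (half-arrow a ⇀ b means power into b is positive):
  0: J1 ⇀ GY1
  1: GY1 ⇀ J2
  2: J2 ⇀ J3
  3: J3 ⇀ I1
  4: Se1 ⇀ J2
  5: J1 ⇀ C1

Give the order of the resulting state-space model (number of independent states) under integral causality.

β4 →J2  (source Se1 imposes e)
β1 →GY1  (common-e at J2 fixed by 4)
β2 →J3  (J2 effort already set via bond 4)
β3 →I1  (closing 1-jn rule on J3)
β0 →GY1  (GY1: gyrator matches bond 1)
β5 →J1  (J1 needs exactly one e-in)

2  (C1, I1 all integral)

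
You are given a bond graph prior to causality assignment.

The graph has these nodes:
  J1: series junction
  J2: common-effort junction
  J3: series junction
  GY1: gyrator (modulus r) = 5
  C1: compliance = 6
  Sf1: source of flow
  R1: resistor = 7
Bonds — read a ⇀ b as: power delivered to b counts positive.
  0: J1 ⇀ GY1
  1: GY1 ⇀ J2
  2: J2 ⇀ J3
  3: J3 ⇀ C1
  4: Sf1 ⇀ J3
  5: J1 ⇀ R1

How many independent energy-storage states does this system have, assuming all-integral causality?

1  (C1 all integral)

#4 →Sf1  (source Sf1 imposes f)
#2 →J3  (J3 flow already set via bond 4)
#3 →J3  (common-f at J3 fixed by 4)
#1 →J2  (closing 0-jn rule on J2)
#0 →J1  (through GY1, causality inverts; strokes same side of GY1)
#5 →R1  (J1: last free bond brings flow in)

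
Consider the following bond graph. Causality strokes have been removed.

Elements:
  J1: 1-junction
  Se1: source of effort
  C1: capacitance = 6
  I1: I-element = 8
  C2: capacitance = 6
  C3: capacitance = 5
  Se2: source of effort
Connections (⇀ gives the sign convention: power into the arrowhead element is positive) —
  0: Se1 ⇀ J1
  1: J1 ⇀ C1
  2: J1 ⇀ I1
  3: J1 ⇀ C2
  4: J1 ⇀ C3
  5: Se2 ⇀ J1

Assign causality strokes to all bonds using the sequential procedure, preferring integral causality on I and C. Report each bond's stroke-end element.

#0 |J1
#1 |J1
#2 |I1
#3 |J1
#4 |J1
#5 |J1

β0 |J1  (Se1: effort source, stroke at far end)
β5 |J1  (Se2 fixes effort; stroke away)
β1 |J1  (prefer integral on C1)
β2 |I1  (I1: I, integral causality)
β3 |J1  (J1: bond 2 brought flow, rest push out)
β4 |J1  (common-f at J1 fixed by 2)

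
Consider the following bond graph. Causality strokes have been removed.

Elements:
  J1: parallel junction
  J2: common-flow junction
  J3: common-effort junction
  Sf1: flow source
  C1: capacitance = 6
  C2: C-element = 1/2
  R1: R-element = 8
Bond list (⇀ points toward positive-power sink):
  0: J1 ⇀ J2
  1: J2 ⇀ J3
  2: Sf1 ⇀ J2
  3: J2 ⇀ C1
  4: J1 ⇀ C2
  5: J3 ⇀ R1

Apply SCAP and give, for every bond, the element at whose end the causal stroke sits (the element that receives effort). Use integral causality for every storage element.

b0 |J2
b1 |J2
b2 |Sf1
b3 |J2
b4 |J1
b5 |J3

bond 2 →Sf1  (Sf1: flow source, stroke at near end)
bond 0 →J2  (J2 flow already set via bond 2)
bond 1 →J2  (1-jn J2 has f-setter on 2)
bond 3 →J2  (1-jn J2 has f-setter on 2)
bond 5 →J3  (J3 needs exactly one e-in)
bond 4 →J1  (only one effort-in slot at J1)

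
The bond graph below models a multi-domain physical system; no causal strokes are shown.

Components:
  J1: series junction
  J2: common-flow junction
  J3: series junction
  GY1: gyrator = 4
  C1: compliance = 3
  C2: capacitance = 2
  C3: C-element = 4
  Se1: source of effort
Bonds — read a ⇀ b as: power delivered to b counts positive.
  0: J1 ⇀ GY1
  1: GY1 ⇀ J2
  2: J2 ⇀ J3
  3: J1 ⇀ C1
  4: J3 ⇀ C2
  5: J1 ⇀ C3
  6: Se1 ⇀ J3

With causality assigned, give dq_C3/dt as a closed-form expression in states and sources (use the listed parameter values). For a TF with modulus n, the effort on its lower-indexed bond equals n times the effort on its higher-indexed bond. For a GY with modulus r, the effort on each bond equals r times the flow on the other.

dq_C3/dt = -E_Se1/4 + q_C2/8

#6 |J3  (source Se1 imposes e)
#3 |J1  (C1: C, integral causality)
#4 |J3  (C2 integral (e out))
#2 |J2  (only one flow-in slot at J3)
#1 |GY1  (closing 1-jn rule on J2)
#0 |GY1  (GY GY1: same side as bond 1)
#5 |J1  (1-jn J1 has f-setter on 0)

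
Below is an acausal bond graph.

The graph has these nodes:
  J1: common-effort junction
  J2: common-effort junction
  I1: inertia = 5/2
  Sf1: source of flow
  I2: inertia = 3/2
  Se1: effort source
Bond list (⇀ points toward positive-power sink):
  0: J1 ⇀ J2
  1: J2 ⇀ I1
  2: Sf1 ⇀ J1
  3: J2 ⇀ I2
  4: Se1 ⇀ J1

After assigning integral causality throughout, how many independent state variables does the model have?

2  (I1, I2 all integral)

bond 2 →Sf1  (source Sf1 imposes f)
bond 4 →J1  (Se1: effort source, stroke at far end)
bond 0 →J2  (common-e at J1 fixed by 4)
bond 1 →I1  (J2 effort already set via bond 0)
bond 3 →I2  (J2 effort already set via bond 0)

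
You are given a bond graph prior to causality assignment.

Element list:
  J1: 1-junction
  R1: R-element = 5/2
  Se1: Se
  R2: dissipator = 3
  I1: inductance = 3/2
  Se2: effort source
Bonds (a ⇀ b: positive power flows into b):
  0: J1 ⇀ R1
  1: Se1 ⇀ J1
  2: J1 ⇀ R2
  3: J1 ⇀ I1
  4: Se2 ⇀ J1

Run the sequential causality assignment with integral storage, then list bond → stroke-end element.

β0 |J1
β1 |J1
β2 |J1
β3 |I1
β4 |J1

bond 1 stroke at J1  (Se1 fixes effort; stroke away)
bond 4 stroke at J1  (Se2 fixes effort; stroke away)
bond 3 stroke at I1  (I1: I, integral causality)
bond 0 stroke at J1  (J1 flow already set via bond 3)
bond 2 stroke at J1  (1-jn J1 has f-setter on 3)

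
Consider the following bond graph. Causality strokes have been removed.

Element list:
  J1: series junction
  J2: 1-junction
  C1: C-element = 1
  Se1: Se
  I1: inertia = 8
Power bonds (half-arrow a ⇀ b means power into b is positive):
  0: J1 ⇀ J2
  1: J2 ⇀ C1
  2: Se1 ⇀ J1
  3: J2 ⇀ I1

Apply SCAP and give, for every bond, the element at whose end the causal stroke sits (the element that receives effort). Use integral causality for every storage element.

β2 stroke→J1  (source Se1 imposes e)
β0 stroke→J2  (J1: last free bond brings flow in)
β1 stroke→J2  (C1 outputs effort q/C1)
β3 stroke→I1  (closing 1-jn rule on J2)

bond 0 →J2
bond 1 →J2
bond 2 →J1
bond 3 →I1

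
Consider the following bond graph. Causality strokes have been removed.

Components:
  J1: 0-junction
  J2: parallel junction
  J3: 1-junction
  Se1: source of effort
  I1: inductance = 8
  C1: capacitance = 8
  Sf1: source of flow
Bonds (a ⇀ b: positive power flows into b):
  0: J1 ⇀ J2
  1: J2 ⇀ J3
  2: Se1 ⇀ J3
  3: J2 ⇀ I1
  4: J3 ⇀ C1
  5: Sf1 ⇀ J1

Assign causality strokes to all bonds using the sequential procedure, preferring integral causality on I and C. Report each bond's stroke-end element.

β2 →J3  (Se1 (Se) sets effort on bond)
β5 →Sf1  (Sf1: flow source, stroke at near end)
β0 →J1  (only one effort-in slot at J1)
β3 →I1  (I1 outputs flow p/I1)
β1 →J2  (closing 0-jn rule on J2)
β4 →J3  (1-jn J3 has f-setter on 1)

β0 →J1
β1 →J2
β2 →J3
β3 →I1
β4 →J3
β5 →Sf1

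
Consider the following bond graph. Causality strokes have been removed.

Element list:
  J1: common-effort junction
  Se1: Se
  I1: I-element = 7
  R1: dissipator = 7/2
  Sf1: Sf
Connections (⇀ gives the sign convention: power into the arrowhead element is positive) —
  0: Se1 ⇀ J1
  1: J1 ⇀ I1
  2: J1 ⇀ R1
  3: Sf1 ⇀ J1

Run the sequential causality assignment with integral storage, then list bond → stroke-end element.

bond 0 stroke at J1
bond 1 stroke at I1
bond 2 stroke at R1
bond 3 stroke at Sf1

#0 |J1  (Se1: effort source, stroke at far end)
#3 |Sf1  (Sf1: flow source, stroke at near end)
#1 |I1  (J1: bond 0 brought effort, rest push out)
#2 |R1  (0-jn J1 has e-setter on 0)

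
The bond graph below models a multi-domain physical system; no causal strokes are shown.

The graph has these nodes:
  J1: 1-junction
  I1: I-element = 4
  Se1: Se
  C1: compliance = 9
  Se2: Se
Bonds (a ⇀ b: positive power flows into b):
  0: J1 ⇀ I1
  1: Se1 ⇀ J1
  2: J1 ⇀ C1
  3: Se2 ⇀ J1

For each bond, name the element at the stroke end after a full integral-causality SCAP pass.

#0 →I1
#1 →J1
#2 →J1
#3 →J1

bond 1 →J1  (source Se1 imposes e)
bond 3 →J1  (Se2 fixes effort; stroke away)
bond 0 →I1  (I1: I, integral causality)
bond 2 →J1  (common-f at J1 fixed by 0)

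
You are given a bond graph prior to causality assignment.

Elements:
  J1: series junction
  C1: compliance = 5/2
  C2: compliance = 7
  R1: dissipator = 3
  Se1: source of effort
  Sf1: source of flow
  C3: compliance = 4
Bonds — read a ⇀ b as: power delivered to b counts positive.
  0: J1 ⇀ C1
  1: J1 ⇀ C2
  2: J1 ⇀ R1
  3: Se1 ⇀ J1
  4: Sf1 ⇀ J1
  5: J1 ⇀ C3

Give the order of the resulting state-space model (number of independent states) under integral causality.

3  (C1, C2, C3 all integral)

β3 stroke→J1  (Se1 fixes effort; stroke away)
β4 stroke→Sf1  (source Sf1 imposes f)
β0 stroke→J1  (1-jn J1 has f-setter on 4)
β1 stroke→J1  (J1: bond 4 brought flow, rest push out)
β2 stroke→J1  (common-f at J1 fixed by 4)
β5 stroke→J1  (J1 flow already set via bond 4)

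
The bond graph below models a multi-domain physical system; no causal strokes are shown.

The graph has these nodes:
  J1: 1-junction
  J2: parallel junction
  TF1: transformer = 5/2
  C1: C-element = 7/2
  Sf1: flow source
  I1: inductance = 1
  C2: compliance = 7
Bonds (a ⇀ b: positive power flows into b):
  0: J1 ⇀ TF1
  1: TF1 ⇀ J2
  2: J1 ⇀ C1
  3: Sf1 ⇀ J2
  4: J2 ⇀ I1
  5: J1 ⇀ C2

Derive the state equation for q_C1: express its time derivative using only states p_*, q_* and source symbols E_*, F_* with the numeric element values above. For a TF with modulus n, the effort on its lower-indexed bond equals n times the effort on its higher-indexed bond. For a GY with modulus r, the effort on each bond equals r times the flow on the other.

dq_C1/dt = -2*F_Sf1/5 + 2*p_I1/5

#3 stroke→Sf1  (Sf1: flow source, stroke at near end)
#2 stroke→J1  (C1 outputs effort q/C1)
#4 stroke→I1  (I1: I, integral causality)
#1 stroke→J2  (closing 0-jn rule on J2)
#0 stroke→TF1  (TF TF1: opposite of bond 1)
#5 stroke→J1  (common-f at J1 fixed by 0)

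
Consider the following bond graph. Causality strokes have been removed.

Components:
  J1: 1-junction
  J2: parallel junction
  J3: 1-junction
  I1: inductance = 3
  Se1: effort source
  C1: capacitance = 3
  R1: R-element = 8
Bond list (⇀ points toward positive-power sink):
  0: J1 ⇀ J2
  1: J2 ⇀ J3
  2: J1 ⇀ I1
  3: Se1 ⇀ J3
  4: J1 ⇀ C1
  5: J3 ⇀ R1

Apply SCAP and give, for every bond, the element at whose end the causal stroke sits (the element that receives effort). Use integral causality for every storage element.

β3 stroke at J3  (source Se1 imposes e)
β2 stroke at I1  (I1 outputs flow p/I1)
β0 stroke at J1  (J1: bond 2 brought flow, rest push out)
β4 stroke at J1  (J1 flow already set via bond 2)
β1 stroke at J2  (J2 needs exactly one e-in)
β5 stroke at J3  (1-jn J3 has f-setter on 1)

b0 →J1
b1 →J2
b2 →I1
b3 →J3
b4 →J1
b5 →J3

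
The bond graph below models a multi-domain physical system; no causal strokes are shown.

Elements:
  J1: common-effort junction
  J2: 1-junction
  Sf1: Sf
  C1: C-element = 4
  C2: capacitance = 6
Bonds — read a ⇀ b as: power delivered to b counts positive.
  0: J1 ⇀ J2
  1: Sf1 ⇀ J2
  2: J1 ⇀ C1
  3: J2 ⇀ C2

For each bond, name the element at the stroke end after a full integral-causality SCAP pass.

#1 stroke→Sf1  (Sf1: flow source, stroke at near end)
#0 stroke→J2  (J2: bond 1 brought flow, rest push out)
#3 stroke→J2  (common-f at J2 fixed by 1)
#2 stroke→J1  (J1 needs exactly one e-in)

bond 0 stroke at J2
bond 1 stroke at Sf1
bond 2 stroke at J1
bond 3 stroke at J2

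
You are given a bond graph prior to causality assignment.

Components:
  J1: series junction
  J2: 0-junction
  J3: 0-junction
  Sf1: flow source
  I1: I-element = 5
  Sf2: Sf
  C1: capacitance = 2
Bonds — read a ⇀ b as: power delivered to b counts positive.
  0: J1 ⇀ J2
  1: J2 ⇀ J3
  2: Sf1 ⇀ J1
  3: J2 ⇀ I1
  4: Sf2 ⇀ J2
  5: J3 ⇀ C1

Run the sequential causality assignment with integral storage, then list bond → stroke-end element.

#0 stroke at J1
#1 stroke at J2
#2 stroke at Sf1
#3 stroke at I1
#4 stroke at Sf2
#5 stroke at J3

b2 |Sf1  (Sf1 (Sf) sets flow on bond)
b4 |Sf2  (source Sf2 imposes f)
b0 |J1  (common-f at J1 fixed by 2)
b3 |I1  (I1: I, integral causality)
b1 |J2  (closing 0-jn rule on J2)
b5 |J3  (J3: last free bond brings effort in)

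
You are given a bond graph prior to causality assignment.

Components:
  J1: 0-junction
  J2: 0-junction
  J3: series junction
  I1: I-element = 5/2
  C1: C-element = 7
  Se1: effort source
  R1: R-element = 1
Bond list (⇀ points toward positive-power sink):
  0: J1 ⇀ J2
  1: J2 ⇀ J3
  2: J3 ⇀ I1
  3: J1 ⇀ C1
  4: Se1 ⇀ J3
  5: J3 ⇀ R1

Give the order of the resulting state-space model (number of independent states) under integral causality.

bond 4 stroke→J3  (source Se1 imposes e)
bond 2 stroke→I1  (prefer integral on I1)
bond 1 stroke→J3  (common-f at J3 fixed by 2)
bond 5 stroke→J3  (J3: bond 2 brought flow, rest push out)
bond 0 stroke→J2  (J2: last free bond brings effort in)
bond 3 stroke→J1  (closing 0-jn rule on J1)

2  (C1, I1 all integral)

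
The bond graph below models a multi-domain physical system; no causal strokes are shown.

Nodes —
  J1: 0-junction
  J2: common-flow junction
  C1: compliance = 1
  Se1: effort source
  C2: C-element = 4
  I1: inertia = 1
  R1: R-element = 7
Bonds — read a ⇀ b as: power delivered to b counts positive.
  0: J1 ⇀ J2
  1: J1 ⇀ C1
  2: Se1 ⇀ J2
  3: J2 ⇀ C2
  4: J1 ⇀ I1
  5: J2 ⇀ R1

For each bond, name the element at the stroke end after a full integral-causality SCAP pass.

β0 stroke→J2
β1 stroke→J1
β2 stroke→J2
β3 stroke→J2
β4 stroke→I1
β5 stroke→R1

b2 stroke at J2  (Se1 fixes effort; stroke away)
b1 stroke at J1  (C1 outputs effort q/C1)
b0 stroke at J2  (0-jn J1 has e-setter on 1)
b4 stroke at I1  (J1 effort already set via bond 1)
b3 stroke at J2  (prefer integral on C2)
b5 stroke at R1  (J2: last free bond brings flow in)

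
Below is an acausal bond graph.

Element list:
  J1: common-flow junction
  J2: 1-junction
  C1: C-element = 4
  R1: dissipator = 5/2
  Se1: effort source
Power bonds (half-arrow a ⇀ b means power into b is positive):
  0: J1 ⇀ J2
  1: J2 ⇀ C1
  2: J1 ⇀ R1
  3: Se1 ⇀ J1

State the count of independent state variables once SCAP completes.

bond 3 |J1  (source Se1 imposes e)
bond 1 |J2  (C1: C, integral causality)
bond 0 |J1  (J2: last free bond brings flow in)
bond 2 |R1  (J1 needs exactly one f-in)

1  (C1 all integral)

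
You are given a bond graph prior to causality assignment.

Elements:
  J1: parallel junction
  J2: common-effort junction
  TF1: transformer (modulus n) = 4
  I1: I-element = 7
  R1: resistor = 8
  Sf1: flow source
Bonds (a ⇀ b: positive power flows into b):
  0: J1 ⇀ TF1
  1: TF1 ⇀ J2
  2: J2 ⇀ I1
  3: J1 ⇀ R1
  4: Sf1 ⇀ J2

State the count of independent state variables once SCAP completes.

b4 stroke at Sf1  (Sf1 fixes flow; stroke at Sf1)
b2 stroke at I1  (I1 integral (f out))
b1 stroke at J2  (J2: last free bond brings effort in)
b0 stroke at TF1  (through TF1, causality passes straight; one stroke at TF1)
b3 stroke at J1  (closing 0-jn rule on J1)

1  (I1 all integral)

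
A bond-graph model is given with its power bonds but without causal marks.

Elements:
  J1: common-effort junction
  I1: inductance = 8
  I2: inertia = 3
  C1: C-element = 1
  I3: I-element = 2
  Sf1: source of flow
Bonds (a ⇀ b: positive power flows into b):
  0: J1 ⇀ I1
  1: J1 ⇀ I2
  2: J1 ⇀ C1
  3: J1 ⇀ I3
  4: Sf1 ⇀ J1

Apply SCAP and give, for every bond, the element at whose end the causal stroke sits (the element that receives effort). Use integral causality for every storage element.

β0 |I1
β1 |I2
β2 |J1
β3 |I3
β4 |Sf1

bond 4 →Sf1  (Sf1 (Sf) sets flow on bond)
bond 0 →I1  (I1: I, integral causality)
bond 1 →I2  (I2: I, integral causality)
bond 2 →J1  (C1: C, integral causality)
bond 3 →I3  (0-jn J1 has e-setter on 2)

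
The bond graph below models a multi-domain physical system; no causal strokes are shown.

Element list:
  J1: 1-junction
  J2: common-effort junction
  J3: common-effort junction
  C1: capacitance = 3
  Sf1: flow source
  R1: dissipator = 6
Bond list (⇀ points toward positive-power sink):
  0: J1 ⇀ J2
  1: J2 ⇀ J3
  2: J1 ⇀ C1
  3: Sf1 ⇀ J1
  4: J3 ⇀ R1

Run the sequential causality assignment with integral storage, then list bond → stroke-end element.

bond 3 |Sf1  (source Sf1 imposes f)
bond 0 |J1  (J1: bond 3 brought flow, rest push out)
bond 2 |J1  (1-jn J1 has f-setter on 3)
bond 1 |J2  (J2 needs exactly one e-in)
bond 4 |J3  (J3 needs exactly one e-in)

bond 0 →J1
bond 1 →J2
bond 2 →J1
bond 3 →Sf1
bond 4 →J3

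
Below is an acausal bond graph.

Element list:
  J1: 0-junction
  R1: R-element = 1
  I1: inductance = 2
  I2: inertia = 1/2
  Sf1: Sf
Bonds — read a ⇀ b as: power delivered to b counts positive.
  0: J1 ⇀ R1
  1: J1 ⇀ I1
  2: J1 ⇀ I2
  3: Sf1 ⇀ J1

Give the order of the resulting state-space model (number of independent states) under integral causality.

2  (I1, I2 all integral)

#3 stroke→Sf1  (source Sf1 imposes f)
#1 stroke→I1  (I1 integral (f out))
#2 stroke→I2  (prefer integral on I2)
#0 stroke→J1  (J1: last free bond brings effort in)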